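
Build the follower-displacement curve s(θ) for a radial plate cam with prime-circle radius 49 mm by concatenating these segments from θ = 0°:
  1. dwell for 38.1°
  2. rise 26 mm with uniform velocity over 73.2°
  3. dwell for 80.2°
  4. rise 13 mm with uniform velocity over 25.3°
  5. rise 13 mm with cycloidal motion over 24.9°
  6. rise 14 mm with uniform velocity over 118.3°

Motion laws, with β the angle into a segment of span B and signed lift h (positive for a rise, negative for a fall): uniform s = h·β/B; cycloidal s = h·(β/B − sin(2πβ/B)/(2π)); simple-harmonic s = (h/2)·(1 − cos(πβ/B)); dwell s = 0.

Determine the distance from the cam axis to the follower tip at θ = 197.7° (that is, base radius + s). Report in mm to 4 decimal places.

seg 1 [0°–38.1°] dwell: s stays 0.0000
seg 2 [38.1°–111.3°] uniform, h=26: full span → s += 26 → s = 26.0000
seg 3 [111.3°–191.5°] dwell: s stays 26.0000
seg 4 [191.5°–216.8°] uniform, h=13: θ=197.7° here. β=6.2, B=25.3. 13·6.2/25.3 = 3.1858 → s = 29.1858
radial distance = base radius + s = 49 + 29.1858 = 78.1858

78.1858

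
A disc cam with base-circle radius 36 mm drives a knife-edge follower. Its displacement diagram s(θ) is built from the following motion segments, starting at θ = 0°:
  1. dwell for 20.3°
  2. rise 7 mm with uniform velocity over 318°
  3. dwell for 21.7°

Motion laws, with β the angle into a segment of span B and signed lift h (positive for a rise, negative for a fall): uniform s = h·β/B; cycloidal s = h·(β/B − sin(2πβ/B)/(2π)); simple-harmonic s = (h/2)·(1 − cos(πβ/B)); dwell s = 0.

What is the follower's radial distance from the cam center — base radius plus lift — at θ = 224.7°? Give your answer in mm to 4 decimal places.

seg 1 [0°–20.3°] dwell: s stays 0.0000
seg 2 [20.3°–338.3°] uniform, h=7: θ=224.7° here. β=204.4, B=318. 7·204.4/318 = 4.4994 → s = 4.4994
radial distance = base radius + s = 36 + 4.4994 = 40.4994

40.4994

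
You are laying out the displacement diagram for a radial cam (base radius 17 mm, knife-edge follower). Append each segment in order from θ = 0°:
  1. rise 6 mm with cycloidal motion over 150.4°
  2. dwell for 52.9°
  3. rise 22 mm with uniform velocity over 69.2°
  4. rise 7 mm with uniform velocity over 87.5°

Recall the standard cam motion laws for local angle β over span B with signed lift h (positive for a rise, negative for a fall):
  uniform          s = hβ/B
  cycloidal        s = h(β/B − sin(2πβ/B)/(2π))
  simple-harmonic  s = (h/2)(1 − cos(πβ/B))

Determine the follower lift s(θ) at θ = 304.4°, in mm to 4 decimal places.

seg 1 [0°–150.4°] cycloidal, h=6: full span → s += 6 → s = 6.0000
seg 2 [150.4°–203.3°] dwell: s stays 6.0000
seg 3 [203.3°–272.5°] uniform, h=22: full span → s += 22 → s = 28.0000
seg 4 [272.5°–360°] uniform, h=7: θ=304.4° here. β=31.9, B=87.5. 7·31.9/87.5 = 2.5520 → s = 30.5520

30.5520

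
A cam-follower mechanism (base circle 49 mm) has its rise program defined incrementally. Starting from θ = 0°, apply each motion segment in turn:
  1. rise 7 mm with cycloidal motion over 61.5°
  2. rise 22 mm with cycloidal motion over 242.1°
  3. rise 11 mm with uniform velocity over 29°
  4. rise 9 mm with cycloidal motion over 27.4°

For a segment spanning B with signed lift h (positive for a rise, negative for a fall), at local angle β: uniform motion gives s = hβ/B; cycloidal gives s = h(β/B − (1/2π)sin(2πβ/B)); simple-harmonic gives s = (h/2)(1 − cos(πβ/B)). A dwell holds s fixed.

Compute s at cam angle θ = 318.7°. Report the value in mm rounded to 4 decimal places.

seg 1 [0°–61.5°] cycloidal, h=7: full span → s += 7 → s = 7.0000
seg 2 [61.5°–303.6°] cycloidal, h=22: full span → s += 22 → s = 29.0000
seg 3 [303.6°–332.6°] uniform, h=11: θ=318.7° here. β=15.1, B=29. 11·15.1/29 = 5.7276 → s = 34.7276

34.7276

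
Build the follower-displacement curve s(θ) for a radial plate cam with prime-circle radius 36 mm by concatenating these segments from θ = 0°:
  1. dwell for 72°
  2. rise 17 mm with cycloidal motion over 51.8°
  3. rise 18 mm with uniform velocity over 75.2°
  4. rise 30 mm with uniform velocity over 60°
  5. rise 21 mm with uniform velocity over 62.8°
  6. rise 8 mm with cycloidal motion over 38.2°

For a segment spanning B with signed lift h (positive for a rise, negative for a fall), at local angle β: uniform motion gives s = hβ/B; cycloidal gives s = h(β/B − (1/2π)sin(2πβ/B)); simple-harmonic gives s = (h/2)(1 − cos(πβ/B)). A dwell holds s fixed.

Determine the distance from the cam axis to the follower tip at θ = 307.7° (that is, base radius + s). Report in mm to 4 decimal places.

seg 1 [0°–72°] dwell: s stays 0.0000
seg 2 [72°–123.8°] cycloidal, h=17: full span → s += 17 → s = 17.0000
seg 3 [123.8°–199°] uniform, h=18: full span → s += 18 → s = 35.0000
seg 4 [199°–259°] uniform, h=30: full span → s += 30 → s = 65.0000
seg 5 [259°–321.8°] uniform, h=21: θ=307.7° here. β=48.7, B=62.8. 21·48.7/62.8 = 16.2850 → s = 81.2850
radial distance = base radius + s = 36 + 81.2850 = 117.2850

117.2850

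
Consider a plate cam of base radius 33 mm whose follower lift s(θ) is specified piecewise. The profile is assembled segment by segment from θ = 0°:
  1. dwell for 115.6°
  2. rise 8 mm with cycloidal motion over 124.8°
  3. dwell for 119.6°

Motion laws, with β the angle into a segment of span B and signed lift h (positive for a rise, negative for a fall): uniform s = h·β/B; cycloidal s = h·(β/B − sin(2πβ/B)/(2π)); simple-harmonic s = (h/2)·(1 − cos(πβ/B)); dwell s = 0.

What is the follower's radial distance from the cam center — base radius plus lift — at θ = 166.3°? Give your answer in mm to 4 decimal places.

seg 1 [0°–115.6°] dwell: s stays 0.0000
seg 2 [115.6°–240.4°] cycloidal, h=8: θ=166.3° here. β=50.7, B=124.8. 8·(0.4063 − sin(2π·0.4063)/(2π)) = 2.5426 → s = 2.5426
radial distance = base radius + s = 33 + 2.5426 = 35.5426

35.5426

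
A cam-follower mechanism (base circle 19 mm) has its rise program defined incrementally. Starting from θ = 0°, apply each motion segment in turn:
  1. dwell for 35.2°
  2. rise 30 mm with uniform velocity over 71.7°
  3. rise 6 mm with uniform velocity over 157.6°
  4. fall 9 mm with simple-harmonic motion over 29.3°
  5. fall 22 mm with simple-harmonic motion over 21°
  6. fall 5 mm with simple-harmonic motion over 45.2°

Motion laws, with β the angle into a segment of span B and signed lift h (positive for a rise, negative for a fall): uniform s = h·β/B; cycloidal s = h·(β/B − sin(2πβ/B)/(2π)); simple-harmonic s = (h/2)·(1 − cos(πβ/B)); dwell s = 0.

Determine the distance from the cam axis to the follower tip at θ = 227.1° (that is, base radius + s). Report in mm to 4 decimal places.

seg 1 [0°–35.2°] dwell: s stays 0.0000
seg 2 [35.2°–106.9°] uniform, h=30: full span → s += 30 → s = 30.0000
seg 3 [106.9°–264.5°] uniform, h=6: θ=227.1° here. β=120.2, B=157.6. 6·120.2/157.6 = 4.5761 → s = 34.5761
radial distance = base radius + s = 19 + 34.5761 = 53.5761

53.5761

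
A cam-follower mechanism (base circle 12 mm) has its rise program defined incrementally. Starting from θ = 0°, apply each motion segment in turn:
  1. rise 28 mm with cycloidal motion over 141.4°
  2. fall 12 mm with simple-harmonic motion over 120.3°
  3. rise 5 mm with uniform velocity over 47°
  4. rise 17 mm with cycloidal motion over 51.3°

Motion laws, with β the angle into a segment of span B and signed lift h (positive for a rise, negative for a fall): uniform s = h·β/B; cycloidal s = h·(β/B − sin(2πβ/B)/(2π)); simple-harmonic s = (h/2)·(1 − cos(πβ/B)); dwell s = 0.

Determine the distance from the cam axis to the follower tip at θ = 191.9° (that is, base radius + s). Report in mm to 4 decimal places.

seg 1 [0°–141.4°] cycloidal, h=28: full span → s += 28 → s = 28.0000
seg 2 [141.4°–261.7°] simple-harmonic, h=-12: θ=191.9° here. β=50.5, B=120.3. -12/2·(1 − cos(π·0.4198)) = -4.5039 → s = 23.4961
radial distance = base radius + s = 12 + 23.4961 = 35.4961

35.4961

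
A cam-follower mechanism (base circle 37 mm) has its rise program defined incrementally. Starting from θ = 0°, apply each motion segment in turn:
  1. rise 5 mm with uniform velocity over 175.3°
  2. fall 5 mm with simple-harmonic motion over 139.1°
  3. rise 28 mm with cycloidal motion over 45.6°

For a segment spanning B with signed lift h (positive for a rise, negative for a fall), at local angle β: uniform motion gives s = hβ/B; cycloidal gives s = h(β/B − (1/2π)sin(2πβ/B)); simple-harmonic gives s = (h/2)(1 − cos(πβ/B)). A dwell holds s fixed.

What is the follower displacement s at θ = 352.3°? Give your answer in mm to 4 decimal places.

seg 1 [0°–175.3°] uniform, h=5: full span → s += 5 → s = 5.0000
seg 2 [175.3°–314.4°] simple-harmonic, h=-5: full span → s += -5 → s = 0.0000
seg 3 [314.4°–360°] cycloidal, h=28: θ=352.3° here. β=37.9, B=45.6. 28·(0.8311 − sin(2π·0.8311)/(2π)) = 27.1616 → s = 27.1616

27.1616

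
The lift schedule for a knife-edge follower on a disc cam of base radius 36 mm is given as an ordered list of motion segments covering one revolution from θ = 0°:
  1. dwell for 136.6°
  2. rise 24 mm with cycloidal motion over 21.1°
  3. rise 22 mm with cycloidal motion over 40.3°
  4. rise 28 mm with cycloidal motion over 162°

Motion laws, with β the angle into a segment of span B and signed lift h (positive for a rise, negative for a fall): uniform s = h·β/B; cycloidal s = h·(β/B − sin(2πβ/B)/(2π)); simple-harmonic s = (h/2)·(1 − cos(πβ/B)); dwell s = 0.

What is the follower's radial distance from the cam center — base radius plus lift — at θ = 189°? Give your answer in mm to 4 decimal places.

seg 1 [0°–136.6°] dwell: s stays 0.0000
seg 2 [136.6°–157.7°] cycloidal, h=24: full span → s += 24 → s = 24.0000
seg 3 [157.7°–198°] cycloidal, h=22: θ=189° here. β=31.3, B=40.3. 22·(0.7767 − sin(2π·0.7767)/(2π)) = 20.5392 → s = 44.5392
radial distance = base radius + s = 36 + 44.5392 = 80.5392

80.5392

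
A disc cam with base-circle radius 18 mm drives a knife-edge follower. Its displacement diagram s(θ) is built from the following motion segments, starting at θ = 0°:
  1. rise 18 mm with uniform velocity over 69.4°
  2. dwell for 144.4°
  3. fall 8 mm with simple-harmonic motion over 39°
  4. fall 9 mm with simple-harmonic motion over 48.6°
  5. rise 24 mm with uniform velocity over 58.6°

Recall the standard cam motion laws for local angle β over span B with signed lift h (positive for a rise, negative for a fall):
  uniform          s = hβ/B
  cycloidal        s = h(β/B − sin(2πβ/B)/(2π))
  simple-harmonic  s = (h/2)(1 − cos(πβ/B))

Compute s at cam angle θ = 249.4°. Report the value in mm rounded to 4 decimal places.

seg 1 [0°–69.4°] uniform, h=18: full span → s += 18 → s = 18.0000
seg 2 [69.4°–213.8°] dwell: s stays 18.0000
seg 3 [213.8°–252.8°] simple-harmonic, h=-8: θ=249.4° here. β=35.6, B=39. -8/2·(1 − cos(π·0.9128)) = -7.8509 → s = 10.1491

10.1491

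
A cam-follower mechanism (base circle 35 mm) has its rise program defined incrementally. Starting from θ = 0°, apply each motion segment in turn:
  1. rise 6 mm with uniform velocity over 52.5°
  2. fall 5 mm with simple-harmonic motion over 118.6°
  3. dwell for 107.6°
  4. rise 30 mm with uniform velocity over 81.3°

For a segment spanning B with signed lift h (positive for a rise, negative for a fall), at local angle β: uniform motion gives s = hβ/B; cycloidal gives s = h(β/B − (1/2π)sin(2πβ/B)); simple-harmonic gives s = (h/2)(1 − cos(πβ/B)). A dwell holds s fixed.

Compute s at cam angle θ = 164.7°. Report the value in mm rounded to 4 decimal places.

seg 1 [0°–52.5°] uniform, h=6: full span → s += 6 → s = 6.0000
seg 2 [52.5°–171.1°] simple-harmonic, h=-5: θ=164.7° here. β=112.2, B=118.6. -5/2·(1 − cos(π·0.9460)) = -4.9642 → s = 1.0358

1.0358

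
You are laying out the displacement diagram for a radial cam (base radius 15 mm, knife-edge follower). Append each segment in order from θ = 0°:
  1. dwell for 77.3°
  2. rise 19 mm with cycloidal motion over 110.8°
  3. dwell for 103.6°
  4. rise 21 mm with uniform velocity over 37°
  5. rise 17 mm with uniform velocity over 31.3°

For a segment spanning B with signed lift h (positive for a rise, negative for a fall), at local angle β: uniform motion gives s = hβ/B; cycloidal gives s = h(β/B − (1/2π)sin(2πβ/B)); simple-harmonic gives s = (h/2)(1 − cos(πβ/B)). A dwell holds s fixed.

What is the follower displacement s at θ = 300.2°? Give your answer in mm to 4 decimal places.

seg 1 [0°–77.3°] dwell: s stays 0.0000
seg 2 [77.3°–188.1°] cycloidal, h=19: full span → s += 19 → s = 19.0000
seg 3 [188.1°–291.7°] dwell: s stays 19.0000
seg 4 [291.7°–328.7°] uniform, h=21: θ=300.2° here. β=8.5, B=37. 21·8.5/37 = 4.8243 → s = 23.8243

23.8243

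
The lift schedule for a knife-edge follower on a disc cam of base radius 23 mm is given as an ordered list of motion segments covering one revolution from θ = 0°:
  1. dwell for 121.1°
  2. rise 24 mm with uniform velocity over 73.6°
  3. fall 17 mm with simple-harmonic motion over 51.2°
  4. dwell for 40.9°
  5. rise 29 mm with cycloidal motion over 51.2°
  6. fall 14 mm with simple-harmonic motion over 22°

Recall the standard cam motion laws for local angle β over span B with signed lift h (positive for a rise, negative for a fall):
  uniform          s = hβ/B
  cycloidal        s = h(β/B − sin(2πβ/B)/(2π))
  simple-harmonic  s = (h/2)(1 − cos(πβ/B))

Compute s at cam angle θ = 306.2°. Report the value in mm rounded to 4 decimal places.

seg 1 [0°–121.1°] dwell: s stays 0.0000
seg 2 [121.1°–194.7°] uniform, h=24: full span → s += 24 → s = 24.0000
seg 3 [194.7°–245.9°] simple-harmonic, h=-17: full span → s += -17 → s = 7.0000
seg 4 [245.9°–286.8°] dwell: s stays 7.0000
seg 5 [286.8°–338°] cycloidal, h=29: θ=306.2° here. β=19.4, B=51.2. 29·(0.3789 − sin(2π·0.3789)/(2π)) = 7.8057 → s = 14.8057

14.8057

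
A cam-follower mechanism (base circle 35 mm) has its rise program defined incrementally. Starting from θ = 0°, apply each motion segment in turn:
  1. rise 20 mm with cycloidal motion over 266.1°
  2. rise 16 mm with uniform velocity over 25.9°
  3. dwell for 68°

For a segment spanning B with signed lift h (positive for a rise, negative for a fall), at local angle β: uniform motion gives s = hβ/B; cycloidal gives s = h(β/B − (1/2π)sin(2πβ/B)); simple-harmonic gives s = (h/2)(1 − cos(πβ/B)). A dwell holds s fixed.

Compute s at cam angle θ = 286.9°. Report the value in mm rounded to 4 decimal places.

seg 1 [0°–266.1°] cycloidal, h=20: full span → s += 20 → s = 20.0000
seg 2 [266.1°–292°] uniform, h=16: θ=286.9° here. β=20.8, B=25.9. 16·20.8/25.9 = 12.8494 → s = 32.8494

32.8494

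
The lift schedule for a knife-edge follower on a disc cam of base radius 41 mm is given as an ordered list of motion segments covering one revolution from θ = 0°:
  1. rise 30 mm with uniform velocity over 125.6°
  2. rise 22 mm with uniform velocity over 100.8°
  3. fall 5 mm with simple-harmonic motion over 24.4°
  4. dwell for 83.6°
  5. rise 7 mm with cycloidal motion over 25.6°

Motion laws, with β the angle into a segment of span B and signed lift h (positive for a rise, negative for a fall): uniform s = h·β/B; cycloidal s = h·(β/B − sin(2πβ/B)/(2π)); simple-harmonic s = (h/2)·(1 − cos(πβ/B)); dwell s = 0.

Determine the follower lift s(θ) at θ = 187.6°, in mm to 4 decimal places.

seg 1 [0°–125.6°] uniform, h=30: full span → s += 30 → s = 30.0000
seg 2 [125.6°–226.4°] uniform, h=22: θ=187.6° here. β=62, B=100.8. 22·62/100.8 = 13.5317 → s = 43.5317

43.5317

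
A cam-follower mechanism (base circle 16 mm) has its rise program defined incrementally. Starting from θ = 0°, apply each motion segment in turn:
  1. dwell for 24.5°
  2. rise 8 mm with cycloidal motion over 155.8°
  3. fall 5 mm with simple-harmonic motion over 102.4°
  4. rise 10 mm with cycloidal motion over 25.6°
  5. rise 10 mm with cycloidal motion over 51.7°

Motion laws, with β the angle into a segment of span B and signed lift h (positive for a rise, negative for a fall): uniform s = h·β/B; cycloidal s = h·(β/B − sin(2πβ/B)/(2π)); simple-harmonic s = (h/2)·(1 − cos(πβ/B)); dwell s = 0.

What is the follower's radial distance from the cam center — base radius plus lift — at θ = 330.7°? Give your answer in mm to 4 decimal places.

seg 1 [0°–24.5°] dwell: s stays 0.0000
seg 2 [24.5°–180.3°] cycloidal, h=8: full span → s += 8 → s = 8.0000
seg 3 [180.3°–282.7°] simple-harmonic, h=-5: full span → s += -5 → s = 3.0000
seg 4 [282.7°–308.3°] cycloidal, h=10: full span → s += 10 → s = 13.0000
seg 5 [308.3°–360°] cycloidal, h=10: θ=330.7° here. β=22.4, B=51.7. 10·(0.4333 − sin(2π·0.4333)/(2π)) = 3.6848 → s = 16.6848
radial distance = base radius + s = 16 + 16.6848 = 32.6848

32.6848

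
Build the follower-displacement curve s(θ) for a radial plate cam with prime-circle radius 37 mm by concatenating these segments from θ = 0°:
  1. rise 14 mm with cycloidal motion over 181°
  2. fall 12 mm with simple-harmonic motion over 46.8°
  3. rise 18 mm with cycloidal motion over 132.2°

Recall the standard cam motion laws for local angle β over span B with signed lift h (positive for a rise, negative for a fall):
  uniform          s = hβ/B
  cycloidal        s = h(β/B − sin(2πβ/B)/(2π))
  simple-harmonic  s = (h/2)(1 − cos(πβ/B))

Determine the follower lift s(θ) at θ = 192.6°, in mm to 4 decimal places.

seg 1 [0°–181°] cycloidal, h=14: full span → s += 14 → s = 14.0000
seg 2 [181°–227.8°] simple-harmonic, h=-12: θ=192.6° here. β=11.6, B=46.8. -12/2·(1 − cos(π·0.2479)) = -1.7290 → s = 12.2710

12.2710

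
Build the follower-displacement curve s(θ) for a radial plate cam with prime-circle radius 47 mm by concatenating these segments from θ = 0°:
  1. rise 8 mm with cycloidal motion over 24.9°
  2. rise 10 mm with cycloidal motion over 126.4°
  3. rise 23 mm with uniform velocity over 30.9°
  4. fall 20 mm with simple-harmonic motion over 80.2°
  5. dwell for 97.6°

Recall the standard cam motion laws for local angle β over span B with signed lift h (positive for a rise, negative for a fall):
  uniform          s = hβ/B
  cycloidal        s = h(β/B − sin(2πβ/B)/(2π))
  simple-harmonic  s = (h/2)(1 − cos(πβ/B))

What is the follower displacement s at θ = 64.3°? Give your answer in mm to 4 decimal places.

seg 1 [0°–24.9°] cycloidal, h=8: full span → s += 8 → s = 8.0000
seg 2 [24.9°–151.3°] cycloidal, h=10: θ=64.3° here. β=39.4, B=126.4. 10·(0.3117 − sin(2π·0.3117)/(2π)) = 1.6437 → s = 9.6437

9.6437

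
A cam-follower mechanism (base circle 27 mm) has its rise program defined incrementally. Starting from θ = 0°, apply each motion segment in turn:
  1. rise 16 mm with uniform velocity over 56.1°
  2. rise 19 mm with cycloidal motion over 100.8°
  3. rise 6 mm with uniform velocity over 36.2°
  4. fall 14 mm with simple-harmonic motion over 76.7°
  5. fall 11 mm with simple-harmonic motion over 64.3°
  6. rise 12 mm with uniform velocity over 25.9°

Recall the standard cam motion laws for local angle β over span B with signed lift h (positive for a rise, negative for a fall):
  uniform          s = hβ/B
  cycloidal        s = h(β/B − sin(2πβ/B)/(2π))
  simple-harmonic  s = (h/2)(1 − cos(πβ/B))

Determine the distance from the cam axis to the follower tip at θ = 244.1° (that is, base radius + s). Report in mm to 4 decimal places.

seg 1 [0°–56.1°] uniform, h=16: full span → s += 16 → s = 16.0000
seg 2 [56.1°–156.9°] cycloidal, h=19: full span → s += 19 → s = 35.0000
seg 3 [156.9°–193.1°] uniform, h=6: full span → s += 6 → s = 41.0000
seg 4 [193.1°–269.8°] simple-harmonic, h=-14: θ=244.1° here. β=51, B=76.7. -14/2·(1 − cos(π·0.6649)) = -10.4668 → s = 30.5332
radial distance = base radius + s = 27 + 30.5332 = 57.5332

57.5332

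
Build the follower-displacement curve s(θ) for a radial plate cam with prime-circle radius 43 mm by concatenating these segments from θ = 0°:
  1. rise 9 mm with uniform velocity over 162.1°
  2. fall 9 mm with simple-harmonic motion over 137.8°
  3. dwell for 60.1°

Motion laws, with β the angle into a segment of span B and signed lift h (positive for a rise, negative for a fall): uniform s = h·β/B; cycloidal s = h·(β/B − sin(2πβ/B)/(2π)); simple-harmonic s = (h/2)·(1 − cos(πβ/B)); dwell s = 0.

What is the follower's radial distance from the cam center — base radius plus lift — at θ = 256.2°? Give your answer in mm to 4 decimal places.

seg 1 [0°–162.1°] uniform, h=9: full span → s += 9 → s = 9.0000
seg 2 [162.1°–299.9°] simple-harmonic, h=-9: θ=256.2° here. β=94.1, B=137.8. -9/2·(1 − cos(π·0.6829)) = -6.9454 → s = 2.0546
radial distance = base radius + s = 43 + 2.0546 = 45.0546

45.0546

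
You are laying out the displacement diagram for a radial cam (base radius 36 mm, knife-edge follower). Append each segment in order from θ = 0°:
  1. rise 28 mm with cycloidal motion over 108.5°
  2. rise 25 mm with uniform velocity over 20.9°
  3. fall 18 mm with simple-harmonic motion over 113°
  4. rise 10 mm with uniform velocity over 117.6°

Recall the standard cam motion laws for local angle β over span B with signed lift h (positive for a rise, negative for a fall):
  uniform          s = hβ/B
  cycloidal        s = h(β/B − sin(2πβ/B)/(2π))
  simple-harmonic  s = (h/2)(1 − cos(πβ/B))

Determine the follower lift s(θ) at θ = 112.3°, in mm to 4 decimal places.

seg 1 [0°–108.5°] cycloidal, h=28: full span → s += 28 → s = 28.0000
seg 2 [108.5°–129.4°] uniform, h=25: θ=112.3° here. β=3.8, B=20.9. 25·3.8/20.9 = 4.5455 → s = 32.5455

32.5455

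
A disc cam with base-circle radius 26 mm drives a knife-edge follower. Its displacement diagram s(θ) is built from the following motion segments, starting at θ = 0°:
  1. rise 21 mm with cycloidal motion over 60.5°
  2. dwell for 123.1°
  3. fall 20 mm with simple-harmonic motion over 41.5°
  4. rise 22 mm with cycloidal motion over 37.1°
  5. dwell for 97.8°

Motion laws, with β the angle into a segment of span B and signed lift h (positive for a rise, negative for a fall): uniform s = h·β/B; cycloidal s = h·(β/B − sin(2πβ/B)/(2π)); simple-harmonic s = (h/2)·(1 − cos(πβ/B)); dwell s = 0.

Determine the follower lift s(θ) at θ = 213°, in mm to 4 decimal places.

seg 1 [0°–60.5°] cycloidal, h=21: full span → s += 21 → s = 21.0000
seg 2 [60.5°–183.6°] dwell: s stays 21.0000
seg 3 [183.6°–225.1°] simple-harmonic, h=-20: θ=213° here. β=29.4, B=41.5. -20/2·(1 − cos(π·0.7084)) = -16.0901 → s = 4.9099

4.9099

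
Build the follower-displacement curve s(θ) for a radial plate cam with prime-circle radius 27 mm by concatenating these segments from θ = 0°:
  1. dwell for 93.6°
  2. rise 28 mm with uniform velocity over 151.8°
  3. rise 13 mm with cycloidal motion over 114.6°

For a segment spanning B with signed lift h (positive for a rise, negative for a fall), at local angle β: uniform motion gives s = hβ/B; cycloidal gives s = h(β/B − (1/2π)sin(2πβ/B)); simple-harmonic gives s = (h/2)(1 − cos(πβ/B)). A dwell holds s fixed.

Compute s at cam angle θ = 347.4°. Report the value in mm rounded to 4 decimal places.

seg 1 [0°–93.6°] dwell: s stays 0.0000
seg 2 [93.6°–245.4°] uniform, h=28: full span → s += 28 → s = 28.0000
seg 3 [245.4°–360°] cycloidal, h=13: θ=347.4° here. β=102, B=114.6. 13·(0.8901 − sin(2π·0.8901)/(2π)) = 12.8890 → s = 40.8890

40.8890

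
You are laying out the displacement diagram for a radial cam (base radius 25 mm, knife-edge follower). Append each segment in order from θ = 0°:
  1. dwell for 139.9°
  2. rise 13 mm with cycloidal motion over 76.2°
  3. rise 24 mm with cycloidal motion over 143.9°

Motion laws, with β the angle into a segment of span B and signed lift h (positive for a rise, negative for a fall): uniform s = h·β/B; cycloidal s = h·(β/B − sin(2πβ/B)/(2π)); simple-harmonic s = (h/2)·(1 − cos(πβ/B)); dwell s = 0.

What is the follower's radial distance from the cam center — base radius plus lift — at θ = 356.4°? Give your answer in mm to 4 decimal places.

seg 1 [0°–139.9°] dwell: s stays 0.0000
seg 2 [139.9°–216.1°] cycloidal, h=13: full span → s += 13 → s = 13.0000
seg 3 [216.1°–360°] cycloidal, h=24: θ=356.4° here. β=140.3, B=143.9. 24·(0.9750 − sin(2π·0.9750)/(2π)) = 23.9975 → s = 36.9975
radial distance = base radius + s = 25 + 36.9975 = 61.9975

61.9975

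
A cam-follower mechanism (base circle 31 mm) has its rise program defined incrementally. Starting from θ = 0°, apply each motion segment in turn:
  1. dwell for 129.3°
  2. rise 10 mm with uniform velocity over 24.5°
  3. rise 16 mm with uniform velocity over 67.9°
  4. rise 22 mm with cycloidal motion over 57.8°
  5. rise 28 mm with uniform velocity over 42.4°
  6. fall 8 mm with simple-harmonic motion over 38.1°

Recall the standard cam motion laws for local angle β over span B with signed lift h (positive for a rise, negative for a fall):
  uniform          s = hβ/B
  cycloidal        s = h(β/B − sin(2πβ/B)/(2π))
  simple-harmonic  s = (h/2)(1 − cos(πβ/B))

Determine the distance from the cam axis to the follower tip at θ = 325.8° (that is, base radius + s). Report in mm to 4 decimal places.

seg 1 [0°–129.3°] dwell: s stays 0.0000
seg 2 [129.3°–153.8°] uniform, h=10: full span → s += 10 → s = 10.0000
seg 3 [153.8°–221.7°] uniform, h=16: full span → s += 16 → s = 26.0000
seg 4 [221.7°–279.5°] cycloidal, h=22: full span → s += 22 → s = 48.0000
seg 5 [279.5°–321.9°] uniform, h=28: full span → s += 28 → s = 76.0000
seg 6 [321.9°–360°] simple-harmonic, h=-8: θ=325.8° here. β=3.9, B=38.1. -8/2·(1 − cos(π·0.1024)) = -0.2051 → s = 75.7949
radial distance = base radius + s = 31 + 75.7949 = 106.7949

106.7949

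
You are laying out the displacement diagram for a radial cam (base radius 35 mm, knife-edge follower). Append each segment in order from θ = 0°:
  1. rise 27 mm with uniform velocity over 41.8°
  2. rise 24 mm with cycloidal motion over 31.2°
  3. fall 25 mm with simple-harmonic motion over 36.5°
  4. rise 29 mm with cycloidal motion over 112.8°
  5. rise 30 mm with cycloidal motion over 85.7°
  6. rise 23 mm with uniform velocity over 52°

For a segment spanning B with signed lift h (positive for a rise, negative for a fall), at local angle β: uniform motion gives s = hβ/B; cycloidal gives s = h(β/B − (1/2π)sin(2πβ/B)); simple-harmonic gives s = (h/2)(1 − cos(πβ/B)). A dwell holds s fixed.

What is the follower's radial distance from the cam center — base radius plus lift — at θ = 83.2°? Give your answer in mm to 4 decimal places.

seg 1 [0°–41.8°] uniform, h=27: full span → s += 27 → s = 27.0000
seg 2 [41.8°–73°] cycloidal, h=24: full span → s += 24 → s = 51.0000
seg 3 [73°–109.5°] simple-harmonic, h=-25: θ=83.2° here. β=10.2, B=36.5. -25/2·(1 − cos(π·0.2795)) = -4.5156 → s = 46.4844
radial distance = base radius + s = 35 + 46.4844 = 81.4844

81.4844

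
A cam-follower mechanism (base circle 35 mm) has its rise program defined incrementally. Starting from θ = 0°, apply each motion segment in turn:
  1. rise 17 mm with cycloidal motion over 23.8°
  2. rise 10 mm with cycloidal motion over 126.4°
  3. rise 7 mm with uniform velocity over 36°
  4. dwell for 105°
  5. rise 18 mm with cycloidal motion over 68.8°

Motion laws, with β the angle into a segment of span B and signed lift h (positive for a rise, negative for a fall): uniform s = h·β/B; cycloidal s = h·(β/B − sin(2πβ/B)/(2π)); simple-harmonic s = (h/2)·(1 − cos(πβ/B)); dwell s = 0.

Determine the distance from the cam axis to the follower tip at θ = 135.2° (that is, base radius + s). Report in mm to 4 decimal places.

seg 1 [0°–23.8°] cycloidal, h=17: full span → s += 17 → s = 17.0000
seg 2 [23.8°–150.2°] cycloidal, h=10: θ=135.2° here. β=111.4, B=126.4. 10·(0.8813 − sin(2π·0.8813)/(2π)) = 9.8931 → s = 26.8931
radial distance = base radius + s = 35 + 26.8931 = 61.8931

61.8931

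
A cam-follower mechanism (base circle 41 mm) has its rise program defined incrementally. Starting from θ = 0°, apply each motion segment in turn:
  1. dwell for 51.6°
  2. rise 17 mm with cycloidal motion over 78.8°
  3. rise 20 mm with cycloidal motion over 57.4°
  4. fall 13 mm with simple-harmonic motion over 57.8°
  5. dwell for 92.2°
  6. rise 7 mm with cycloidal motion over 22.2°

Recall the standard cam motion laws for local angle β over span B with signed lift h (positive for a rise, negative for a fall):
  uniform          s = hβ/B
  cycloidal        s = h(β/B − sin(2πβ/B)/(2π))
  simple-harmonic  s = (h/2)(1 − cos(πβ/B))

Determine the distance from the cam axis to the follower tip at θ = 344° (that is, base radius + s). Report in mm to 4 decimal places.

seg 1 [0°–51.6°] dwell: s stays 0.0000
seg 2 [51.6°–130.4°] cycloidal, h=17: full span → s += 17 → s = 17.0000
seg 3 [130.4°–187.8°] cycloidal, h=20: full span → s += 20 → s = 37.0000
seg 4 [187.8°–245.6°] simple-harmonic, h=-13: full span → s += -13 → s = 24.0000
seg 5 [245.6°–337.8°] dwell: s stays 24.0000
seg 6 [337.8°–360°] cycloidal, h=7: θ=344° here. β=6.2, B=22.2. 7·(0.2793 − sin(2π·0.2793)/(2π)) = 0.8597 → s = 24.8597
radial distance = base radius + s = 41 + 24.8597 = 65.8597

65.8597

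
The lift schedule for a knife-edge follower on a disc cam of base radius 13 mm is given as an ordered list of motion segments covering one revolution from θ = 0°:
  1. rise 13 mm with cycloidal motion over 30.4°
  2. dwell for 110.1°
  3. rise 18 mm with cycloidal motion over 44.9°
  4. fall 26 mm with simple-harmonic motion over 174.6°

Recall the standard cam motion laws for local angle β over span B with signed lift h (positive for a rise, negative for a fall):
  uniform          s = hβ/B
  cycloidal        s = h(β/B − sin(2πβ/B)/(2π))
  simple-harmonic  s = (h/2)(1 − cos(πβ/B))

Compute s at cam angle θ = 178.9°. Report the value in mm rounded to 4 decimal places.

seg 1 [0°–30.4°] cycloidal, h=13: full span → s += 13 → s = 13.0000
seg 2 [30.4°–140.5°] dwell: s stays 13.0000
seg 3 [140.5°–185.4°] cycloidal, h=18: θ=178.9° here. β=38.4, B=44.9. 18·(0.8552 − sin(2π·0.8552)/(2π)) = 17.6553 → s = 30.6553

30.6553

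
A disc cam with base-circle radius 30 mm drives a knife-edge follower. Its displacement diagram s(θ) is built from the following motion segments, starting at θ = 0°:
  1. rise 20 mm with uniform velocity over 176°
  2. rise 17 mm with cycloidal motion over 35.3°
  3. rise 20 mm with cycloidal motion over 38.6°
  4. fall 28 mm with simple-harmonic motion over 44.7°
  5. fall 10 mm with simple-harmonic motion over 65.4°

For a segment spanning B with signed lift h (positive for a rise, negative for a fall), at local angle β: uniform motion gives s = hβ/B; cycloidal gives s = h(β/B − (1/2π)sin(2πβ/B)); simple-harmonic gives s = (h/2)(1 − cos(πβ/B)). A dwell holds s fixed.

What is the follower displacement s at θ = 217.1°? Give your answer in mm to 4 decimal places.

seg 1 [0°–176°] uniform, h=20: full span → s += 20 → s = 20.0000
seg 2 [176°–211.3°] cycloidal, h=17: full span → s += 17 → s = 37.0000
seg 3 [211.3°–249.9°] cycloidal, h=20: θ=217.1° here. β=5.8, B=38.6. 20·(0.1503 − sin(2π·0.1503)/(2π)) = 0.4270 → s = 37.4270

37.4270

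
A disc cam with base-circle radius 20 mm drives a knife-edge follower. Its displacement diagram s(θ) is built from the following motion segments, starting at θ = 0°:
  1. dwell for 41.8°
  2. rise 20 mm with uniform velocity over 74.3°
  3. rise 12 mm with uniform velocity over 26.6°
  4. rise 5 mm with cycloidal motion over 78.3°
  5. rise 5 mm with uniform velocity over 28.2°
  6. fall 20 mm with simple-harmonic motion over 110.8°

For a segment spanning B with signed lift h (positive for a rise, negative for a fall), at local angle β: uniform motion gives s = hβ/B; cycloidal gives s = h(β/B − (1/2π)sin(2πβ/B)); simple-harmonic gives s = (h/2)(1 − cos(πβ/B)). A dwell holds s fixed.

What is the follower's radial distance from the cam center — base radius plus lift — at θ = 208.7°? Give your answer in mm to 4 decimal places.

seg 1 [0°–41.8°] dwell: s stays 0.0000
seg 2 [41.8°–116.1°] uniform, h=20: full span → s += 20 → s = 20.0000
seg 3 [116.1°–142.7°] uniform, h=12: full span → s += 12 → s = 32.0000
seg 4 [142.7°–221°] cycloidal, h=5: θ=208.7° here. β=66, B=78.3. 5·(0.8429 − sin(2π·0.8429)/(2π)) = 4.8785 → s = 36.8785
radial distance = base radius + s = 20 + 36.8785 = 56.8785

56.8785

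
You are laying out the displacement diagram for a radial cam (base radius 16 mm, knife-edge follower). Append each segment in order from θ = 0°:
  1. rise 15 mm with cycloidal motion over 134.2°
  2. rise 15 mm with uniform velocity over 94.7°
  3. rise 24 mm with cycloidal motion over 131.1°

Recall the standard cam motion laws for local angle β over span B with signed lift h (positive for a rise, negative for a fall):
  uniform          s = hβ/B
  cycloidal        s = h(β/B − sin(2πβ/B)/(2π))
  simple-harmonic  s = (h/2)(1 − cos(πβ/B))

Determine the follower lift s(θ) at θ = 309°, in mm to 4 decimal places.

seg 1 [0°–134.2°] cycloidal, h=15: full span → s += 15 → s = 15.0000
seg 2 [134.2°–228.9°] uniform, h=15: full span → s += 15 → s = 30.0000
seg 3 [228.9°–360°] cycloidal, h=24: θ=309° here. β=80.1, B=131.1. 24·(0.6110 − sin(2π·0.6110)/(2π)) = 17.1165 → s = 47.1165

47.1165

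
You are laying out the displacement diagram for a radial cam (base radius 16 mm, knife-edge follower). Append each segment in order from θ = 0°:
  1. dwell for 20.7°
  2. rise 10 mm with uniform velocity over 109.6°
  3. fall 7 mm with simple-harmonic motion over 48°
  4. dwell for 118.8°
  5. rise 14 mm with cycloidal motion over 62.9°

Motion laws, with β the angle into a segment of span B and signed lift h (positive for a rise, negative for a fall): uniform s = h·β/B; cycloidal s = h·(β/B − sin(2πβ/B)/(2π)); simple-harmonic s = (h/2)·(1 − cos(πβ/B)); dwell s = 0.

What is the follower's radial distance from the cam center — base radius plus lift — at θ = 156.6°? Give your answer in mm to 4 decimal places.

seg 1 [0°–20.7°] dwell: s stays 0.0000
seg 2 [20.7°–130.3°] uniform, h=10: full span → s += 10 → s = 10.0000
seg 3 [130.3°–178.3°] simple-harmonic, h=-7: θ=156.6° here. β=26.3, B=48. -7/2·(1 − cos(π·0.5479)) = -4.0249 → s = 5.9751
radial distance = base radius + s = 16 + 5.9751 = 21.9751

21.9751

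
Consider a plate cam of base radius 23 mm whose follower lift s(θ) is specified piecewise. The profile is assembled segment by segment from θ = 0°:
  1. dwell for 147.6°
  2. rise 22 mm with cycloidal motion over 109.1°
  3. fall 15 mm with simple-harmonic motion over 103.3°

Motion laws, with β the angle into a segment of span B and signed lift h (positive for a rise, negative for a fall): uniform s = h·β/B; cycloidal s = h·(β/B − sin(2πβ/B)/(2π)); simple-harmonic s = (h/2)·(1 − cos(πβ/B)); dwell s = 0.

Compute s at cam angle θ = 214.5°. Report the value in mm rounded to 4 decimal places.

seg 1 [0°–147.6°] dwell: s stays 0.0000
seg 2 [147.6°–256.7°] cycloidal, h=22: θ=214.5° here. β=66.9, B=109.1. 22·(0.6132 − sin(2π·0.6132)/(2π)) = 15.7760 → s = 15.7760

15.7760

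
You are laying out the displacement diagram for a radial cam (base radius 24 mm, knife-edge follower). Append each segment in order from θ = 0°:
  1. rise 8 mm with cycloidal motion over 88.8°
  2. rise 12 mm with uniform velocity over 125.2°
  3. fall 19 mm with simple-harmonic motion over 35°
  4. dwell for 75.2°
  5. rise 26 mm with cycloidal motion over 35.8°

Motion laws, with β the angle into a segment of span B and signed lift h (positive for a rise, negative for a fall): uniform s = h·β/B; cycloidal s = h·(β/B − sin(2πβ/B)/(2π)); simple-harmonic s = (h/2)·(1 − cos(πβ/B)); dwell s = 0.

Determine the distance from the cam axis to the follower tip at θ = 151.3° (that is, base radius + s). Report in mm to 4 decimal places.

seg 1 [0°–88.8°] cycloidal, h=8: full span → s += 8 → s = 8.0000
seg 2 [88.8°–214°] uniform, h=12: θ=151.3° here. β=62.5, B=125.2. 12·62.5/125.2 = 5.9904 → s = 13.9904
radial distance = base radius + s = 24 + 13.9904 = 37.9904

37.9904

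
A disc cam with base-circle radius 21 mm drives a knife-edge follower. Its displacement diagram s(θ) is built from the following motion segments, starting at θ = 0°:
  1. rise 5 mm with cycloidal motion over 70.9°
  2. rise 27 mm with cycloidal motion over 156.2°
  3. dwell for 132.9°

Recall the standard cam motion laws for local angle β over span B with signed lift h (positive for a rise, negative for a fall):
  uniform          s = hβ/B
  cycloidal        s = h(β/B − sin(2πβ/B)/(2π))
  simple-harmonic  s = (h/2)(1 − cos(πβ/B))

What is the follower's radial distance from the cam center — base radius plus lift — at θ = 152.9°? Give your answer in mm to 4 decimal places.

seg 1 [0°–70.9°] cycloidal, h=5: full span → s += 5 → s = 5.0000
seg 2 [70.9°–227.1°] cycloidal, h=27: θ=152.9° here. β=82, B=156.2. 27·(0.5250 − sin(2π·0.5250)/(2π)) = 14.8455 → s = 19.8455
radial distance = base radius + s = 21 + 19.8455 = 40.8455

40.8455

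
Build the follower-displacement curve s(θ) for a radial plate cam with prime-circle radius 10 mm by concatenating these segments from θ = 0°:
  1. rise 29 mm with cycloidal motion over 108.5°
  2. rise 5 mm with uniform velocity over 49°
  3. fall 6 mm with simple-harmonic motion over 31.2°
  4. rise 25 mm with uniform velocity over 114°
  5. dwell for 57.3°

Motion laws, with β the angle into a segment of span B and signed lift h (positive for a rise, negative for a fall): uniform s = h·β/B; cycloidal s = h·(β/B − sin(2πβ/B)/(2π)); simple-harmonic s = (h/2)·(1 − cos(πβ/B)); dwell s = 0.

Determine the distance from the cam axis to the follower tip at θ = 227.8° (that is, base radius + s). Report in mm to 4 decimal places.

seg 1 [0°–108.5°] cycloidal, h=29: full span → s += 29 → s = 29.0000
seg 2 [108.5°–157.5°] uniform, h=5: full span → s += 5 → s = 34.0000
seg 3 [157.5°–188.7°] simple-harmonic, h=-6: full span → s += -6 → s = 28.0000
seg 4 [188.7°–302.7°] uniform, h=25: θ=227.8° here. β=39.1, B=114. 25·39.1/114 = 8.5746 → s = 36.5746
radial distance = base radius + s = 10 + 36.5746 = 46.5746

46.5746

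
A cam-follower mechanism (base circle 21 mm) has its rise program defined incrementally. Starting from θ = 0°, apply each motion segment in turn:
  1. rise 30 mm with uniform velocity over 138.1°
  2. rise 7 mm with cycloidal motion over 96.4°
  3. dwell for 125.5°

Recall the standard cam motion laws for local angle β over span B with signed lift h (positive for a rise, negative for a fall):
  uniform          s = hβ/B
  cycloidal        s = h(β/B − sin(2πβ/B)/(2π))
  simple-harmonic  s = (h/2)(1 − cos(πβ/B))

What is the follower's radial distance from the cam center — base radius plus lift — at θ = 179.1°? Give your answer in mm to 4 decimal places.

seg 1 [0°–138.1°] uniform, h=30: full span → s += 30 → s = 30.0000
seg 2 [138.1°–234.5°] cycloidal, h=7: θ=179.1° here. β=41, B=96.4. 7·(0.4253 − sin(2π·0.4253)/(2π)) = 2.4733 → s = 32.4733
radial distance = base radius + s = 21 + 32.4733 = 53.4733

53.4733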